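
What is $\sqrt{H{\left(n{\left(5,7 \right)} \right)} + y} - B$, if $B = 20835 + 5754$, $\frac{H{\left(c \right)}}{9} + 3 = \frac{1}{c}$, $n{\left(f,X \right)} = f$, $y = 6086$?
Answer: $-26589 + \frac{4 \sqrt{9470}}{5} \approx -26511.0$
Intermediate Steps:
$H{\left(c \right)} = -27 + \frac{9}{c}$
$B = 26589$
$\sqrt{H{\left(n{\left(5,7 \right)} \right)} + y} - B = \sqrt{\left(-27 + \frac{9}{5}\right) + 6086} - 26589 = \sqrt{- \frac{126}{5} + 6086} - 26589 = \sqrt{\frac{30304}{5}} - 26589 = \frac{4 \sqrt{9470}}{5} - 26589 = -26589 + \frac{4 \sqrt{9470}}{5}$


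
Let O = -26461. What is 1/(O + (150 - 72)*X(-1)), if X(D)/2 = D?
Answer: -1/26617 ≈ -3.7570e-5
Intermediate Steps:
X(D) = 2*D
1/(O + (150 - 72)*X(-1)) = 1/(-26461 + (150 - 72)*(2*(-1))) = 1/(-26461 + 78*(-2)) = 1/(-26461 - 156) = 1/(-26617) = -1/26617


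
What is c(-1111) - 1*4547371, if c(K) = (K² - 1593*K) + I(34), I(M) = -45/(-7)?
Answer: -10802544/7 ≈ -1.5432e+6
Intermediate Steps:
I(M) = 45/7 (I(M) = -45*(-⅐) = 45/7)
c(K) = 45/7 + K² - 1593*K (c(K) = (K² - 1593*K) + 45/7 = 45/7 + K² - 1593*K)
c(-1111) - 1*4547371 = (45/7 + (-1111)² - 1593*(-1111)) - 1*4547371 = (45/7 + 1234321 + 1769823) - 4547371 = 21029053/7 - 4547371 = -10802544/7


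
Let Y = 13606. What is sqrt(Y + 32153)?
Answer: sqrt(45759) ≈ 213.91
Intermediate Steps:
sqrt(Y + 32153) = sqrt(13606 + 32153) = sqrt(45759)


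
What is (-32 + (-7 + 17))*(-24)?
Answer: 528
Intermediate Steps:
(-32 + (-7 + 17))*(-24) = (-32 + 10)*(-24) = -22*(-24) = 528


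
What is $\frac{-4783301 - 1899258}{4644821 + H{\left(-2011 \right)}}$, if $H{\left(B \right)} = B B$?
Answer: $- \frac{6682559}{8688942} \approx -0.76909$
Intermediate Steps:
$H{\left(B \right)} = B^{2}$
$\frac{-4783301 - 1899258}{4644821 + H{\left(-2011 \right)}} = \frac{-4783301 - 1899258}{4644821 + \left(-2011\right)^{2}} = - \frac{6682559}{4644821 + 4044121} = - \frac{6682559}{8688942}$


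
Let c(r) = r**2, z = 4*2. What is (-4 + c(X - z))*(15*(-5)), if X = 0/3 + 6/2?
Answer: -1575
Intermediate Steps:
z = 8
X = 3 (X = 0*(1/3) + 6*(1/2) = 0 + 3 = 3)
(-4 + c(X - z))*(15*(-5)) = (-4 + (3 - 1*8)**2)*(15*(-5)) = (-4 + (3 - 8)**2)*(-75) = (-4 + (-5)**2)*(-75) = (-4 + 25)*(-75) = 21*(-75) = -1575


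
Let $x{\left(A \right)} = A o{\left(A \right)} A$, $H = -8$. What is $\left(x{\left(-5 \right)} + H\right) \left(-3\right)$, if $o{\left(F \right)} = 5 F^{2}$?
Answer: $-9351$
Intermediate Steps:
$x{\left(A \right)} = 5 A^{4}$ ($x{\left(A \right)} = A 5 A^{2} A = 5 A^{3} A = 5 A^{4}$)
$\left(x{\left(-5 \right)} + H\right) \left(-3\right) = \left(5 \left(-5\right)^{4} - 8\right) \left(-3\right) = \left(5 \cdot 625 - 8\right) \left(-3\right) = \left(3125 - 8\right) \left(-3\right) = 3117 \left(-3\right) = -9351$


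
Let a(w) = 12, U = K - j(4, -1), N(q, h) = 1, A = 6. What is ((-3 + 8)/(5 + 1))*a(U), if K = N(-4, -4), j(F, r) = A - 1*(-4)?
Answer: 10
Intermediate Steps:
j(F, r) = 10 (j(F, r) = 6 - 1*(-4) = 6 + 4 = 10)
K = 1
U = -9 (U = 1 - 1*10 = 1 - 10 = -9)
((-3 + 8)/(5 + 1))*a(U) = ((-3 + 8)/(5 + 1))*12 = (5/6)*12 = (5*(⅙))*12 = (⅚)*12 = 10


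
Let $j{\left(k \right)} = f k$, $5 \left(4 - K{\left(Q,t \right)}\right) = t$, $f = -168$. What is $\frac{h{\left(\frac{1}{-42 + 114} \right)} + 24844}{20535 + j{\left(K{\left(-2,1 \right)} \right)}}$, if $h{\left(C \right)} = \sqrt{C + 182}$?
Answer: $\frac{124220}{99483} + \frac{5 \sqrt{26210}}{1193796} \approx 1.2493$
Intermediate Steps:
$K{\left(Q,t \right)} = 4 - \frac{t}{5}$
$h{\left(C \right)} = \sqrt{182 + C}$
$j{\left(k \right)} = - 168 k$
$\frac{h{\left(\frac{1}{-42 + 114} \right)} + 24844}{20535 + j{\left(K{\left(-2,1 \right)} \right)}} = \frac{\sqrt{182 + \frac{1}{-42 + 114}} + 24844}{20535 - 168 \left(4 - \frac{1}{5}\right)} = \frac{\sqrt{182 + \frac{1}{72}} + 24844}{20535 - 168 \left(4 - \frac{1}{5}\right)} = \frac{\sqrt{182 + \frac{1}{72}} + 24844}{20535 - \frac{3192}{5}} = \frac{\sqrt{\frac{13105}{72}} + 24844}{20535 - \frac{3192}{5}} = \frac{\frac{\sqrt{26210}}{12} + 24844}{\frac{99483}{5}} = \left(24844 + \frac{\sqrt{26210}}{12}\right) \frac{5}{99483} = \frac{124220}{99483} + \frac{5 \sqrt{26210}}{1193796}$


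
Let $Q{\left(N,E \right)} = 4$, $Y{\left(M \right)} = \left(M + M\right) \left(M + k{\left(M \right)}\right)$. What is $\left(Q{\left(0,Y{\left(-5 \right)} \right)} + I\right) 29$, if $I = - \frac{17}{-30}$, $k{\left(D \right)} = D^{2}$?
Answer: $\frac{3973}{30} \approx 132.43$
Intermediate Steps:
$I = \frac{17}{30}$ ($I = \left(-17\right) \left(- \frac{1}{30}\right) = \frac{17}{30} \approx 0.56667$)
$Y{\left(M \right)} = 2 M \left(M + M^{2}\right)$ ($Y{\left(M \right)} = \left(M + M\right) \left(M + M^{2}\right) = 2 M \left(M + M^{2}\right)$)
$\left(Q{\left(0,Y{\left(-5 \right)} \right)} + I\right) 29 = \left(4 + \frac{17}{30}\right) 29 = \frac{137}{30} \cdot 29 = \frac{3973}{30}$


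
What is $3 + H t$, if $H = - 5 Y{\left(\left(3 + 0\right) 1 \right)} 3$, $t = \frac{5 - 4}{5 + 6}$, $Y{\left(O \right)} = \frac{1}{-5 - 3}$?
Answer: $\frac{279}{88} \approx 3.1705$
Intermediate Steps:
$Y{\left(O \right)} = - \frac{1}{8}$ ($Y{\left(O \right)} = \frac{1}{-8} = - \frac{1}{8}$)
$t = \frac{1}{11}$ ($t = 1 \cdot \frac{1}{11} = \frac{1}{11} \approx 0.090909$)
$H = \frac{15}{8}$ ($H = \left(-5\right) \left(- \frac{1}{8}\right) 3 = \frac{5}{8} \cdot 3 = \frac{15}{8} \approx 1.875$)
$3 + H t = 3 + \frac{15}{8} \cdot \frac{1}{11} = 3 + \frac{15}{88} = \frac{279}{88}$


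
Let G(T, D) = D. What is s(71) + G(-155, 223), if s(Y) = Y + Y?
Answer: 365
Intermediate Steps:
s(Y) = 2*Y
s(71) + G(-155, 223) = 2*71 + 223 = 142 + 223 = 365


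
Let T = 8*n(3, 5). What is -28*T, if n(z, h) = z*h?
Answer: -3360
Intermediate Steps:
n(z, h) = h*z
T = 120 (T = 8*(5*3) = 8*15 = 120)
-28*T = -28*120 = -3360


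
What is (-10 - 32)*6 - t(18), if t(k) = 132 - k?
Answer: -366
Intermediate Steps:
(-10 - 32)*6 - t(18) = (-10 - 32)*6 - (132 - 1*18) = -42*6 - (132 - 18) = -252 - 1*114 = -252 - 114 = -366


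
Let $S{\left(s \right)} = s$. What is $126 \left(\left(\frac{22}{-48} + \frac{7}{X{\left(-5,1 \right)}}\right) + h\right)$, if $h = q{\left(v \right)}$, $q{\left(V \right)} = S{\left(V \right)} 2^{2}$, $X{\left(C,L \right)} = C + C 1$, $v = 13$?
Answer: $\frac{128121}{20} \approx 6406.0$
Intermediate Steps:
$X{\left(C,L \right)} = 2 C$ ($X{\left(C,L \right)} = C + C = 2 C$)
$q{\left(V \right)} = 4 V$ ($q{\left(V \right)} = V 2^{2} = V 4 = 4 V$)
$h = 52$ ($h = 4 \cdot 13 = 52$)
$126 \left(\left(\frac{22}{-48} + \frac{7}{X{\left(-5,1 \right)}}\right) + h\right) = 126 \left(\left(\frac{22}{-48} + \frac{7}{2 \left(-5\right)}\right) + 52\right) = 126 \left(\left(22 \left(- \frac{1}{48}\right) + \frac{7}{-10}\right) + 52\right) = 126 \left(\left(- \frac{11}{24} + 7 \left(- \frac{1}{10}\right)\right) + 52\right) = 126 \left(\left(- \frac{11}{24} - \frac{7}{10}\right) + 52\right) = 126 \left(- \frac{139}{120} + 52\right) = 126 \cdot \frac{6101}{120} = \frac{128121}{20}$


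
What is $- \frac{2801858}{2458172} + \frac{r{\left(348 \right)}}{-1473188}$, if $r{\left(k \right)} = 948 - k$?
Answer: $- \frac{516142310813}{452668686542} \approx -1.1402$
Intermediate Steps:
$- \frac{2801858}{2458172} + \frac{r{\left(348 \right)}}{-1473188} = - \frac{2801858}{2458172} + \frac{948 - 348}{-1473188} = \left(-2801858\right) \frac{1}{2458172} + \left(948 - 348\right) \left(- \frac{1}{1473188}\right) = - \frac{1400929}{1229086} + 600 \left(- \frac{1}{1473188}\right) = - \frac{1400929}{1229086} - \frac{150}{368297} = - \frac{516142310813}{452668686542}$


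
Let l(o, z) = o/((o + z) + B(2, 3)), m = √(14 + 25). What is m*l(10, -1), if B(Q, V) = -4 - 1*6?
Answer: -10*√39 ≈ -62.450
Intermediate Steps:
m = √39 ≈ 6.2450
B(Q, V) = -10 (B(Q, V) = -4 - 6 = -10)
l(o, z) = o/(-10 + o + z) (l(o, z) = o/((o + z) - 10) = o/(-10 + o + z))
m*l(10, -1) = √39*(10/(-10 + 10 - 1)) = √39*(10/(-1)) = √39*(10*(-1)) = √39*(-10) = -10*√39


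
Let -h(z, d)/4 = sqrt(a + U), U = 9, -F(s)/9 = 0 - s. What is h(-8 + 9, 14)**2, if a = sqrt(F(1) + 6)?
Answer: 144 + 16*sqrt(15) ≈ 205.97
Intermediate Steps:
F(s) = 9*s (F(s) = -9*(0 - s) = -(-9)*s = 9*s)
a = sqrt(15) (a = sqrt(9*1 + 6) = sqrt(9 + 6) = sqrt(15) ≈ 3.8730)
h(z, d) = -4*sqrt(9 + sqrt(15)) (h(z, d) = -4*sqrt(sqrt(15) + 9) = -4*sqrt(9 + sqrt(15)))
h(-8 + 9, 14)**2 = (-4*sqrt(9 + sqrt(15)))**2 = 144 + 16*sqrt(15)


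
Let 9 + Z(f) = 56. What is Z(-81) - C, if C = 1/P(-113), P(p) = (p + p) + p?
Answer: 15934/339 ≈ 47.003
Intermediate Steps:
P(p) = 3*p (P(p) = 2*p + p = 3*p)
Z(f) = 47 (Z(f) = -9 + 56 = 47)
C = -1/339 (C = 1/(3*(-113)) = 1/(-339) = -1/339 ≈ -0.0029499)
Z(-81) - C = 47 - 1*(-1/339) = 47 + 1/339 = 15934/339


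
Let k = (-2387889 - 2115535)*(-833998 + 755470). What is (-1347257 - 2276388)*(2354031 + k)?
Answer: -1281492030896436435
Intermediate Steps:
k = 353644879872 (k = -4503424*(-78528) = 353644879872)
(-1347257 - 2276388)*(2354031 + k) = (-1347257 - 2276388)*(2354031 + 353644879872) = -3623645*353647233903 = -1281492030896436435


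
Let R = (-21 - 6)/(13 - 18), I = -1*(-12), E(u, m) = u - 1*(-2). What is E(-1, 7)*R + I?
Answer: 87/5 ≈ 17.400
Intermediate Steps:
E(u, m) = 2 + u (E(u, m) = u + 2 = 2 + u)
I = 12
R = 27/5 (R = -27/(-5) = -27*(-1/5) = 27/5 ≈ 5.4000)
E(-1, 7)*R + I = (2 - 1)*(27/5) + 12 = 1*(27/5) + 12 = 27/5 + 12 = 87/5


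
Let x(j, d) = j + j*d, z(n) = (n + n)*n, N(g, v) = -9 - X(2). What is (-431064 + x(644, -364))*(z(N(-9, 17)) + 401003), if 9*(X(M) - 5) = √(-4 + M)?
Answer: -7205268961492/27 - 12410272*I*√2/3 ≈ -2.6686e+11 - 5.8503e+6*I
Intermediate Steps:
X(M) = 5 + √(-4 + M)/9
N(g, v) = -14 - I*√2/9 (N(g, v) = -9 - (5 + √(-4 + 2)/9) = -9 - (5 + √(-2)/9) = -9 - (5 + (I*√2)/9) = -9 - (5 + I*√2/9) = -9 + (-5 - I*√2/9) = -14 - I*√2/9)
z(n) = 2*n² (z(n) = (2*n)*n = 2*n²)
x(j, d) = j + d*j
(-431064 + x(644, -364))*(z(N(-9, 17)) + 401003) = (-431064 + 644*(1 - 364))*(2*(-14 - I*√2/9)² + 401003) = (-431064 + 644*(-363))*(401003 + 2*(-14 - I*√2/9)²) = (-431064 - 233772)*(401003 + 2*(-14 - I*√2/9)²) = -664836*(401003 + 2*(-14 - I*√2/9)²) = -266601230508 - 1329672*(-14 - I*√2/9)²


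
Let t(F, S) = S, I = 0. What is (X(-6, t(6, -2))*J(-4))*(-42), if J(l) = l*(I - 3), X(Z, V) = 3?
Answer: -1512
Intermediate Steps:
J(l) = -3*l (J(l) = l*(0 - 3) = l*(-3) = -3*l)
(X(-6, t(6, -2))*J(-4))*(-42) = (3*(-3*(-4)))*(-42) = (3*12)*(-42) = 36*(-42) = -1512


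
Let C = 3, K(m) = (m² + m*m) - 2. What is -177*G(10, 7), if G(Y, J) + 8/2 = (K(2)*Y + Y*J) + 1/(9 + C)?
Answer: -89267/4 ≈ -22317.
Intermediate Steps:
K(m) = -2 + 2*m² (K(m) = (m² + m²) - 2 = 2*m² - 2 = -2 + 2*m²)
G(Y, J) = -47/12 + 6*Y + J*Y (G(Y, J) = -4 + (((-2 + 2*2²)*Y + Y*J) + 1/(9 + 3)) = -4 + (((-2 + 2*4)*Y + J*Y) + 1/12) = -4 + (((-2 + 8)*Y + J*Y) + 1/12) = -4 + ((6*Y + J*Y) + 1/12) = -4 + (1/12 + 6*Y + J*Y) = -47/12 + 6*Y + J*Y)
-177*G(10, 7) = -177*(-47/12 + 6*10 + 7*10) = -177*(-47/12 + 60 + 70) = -177*1513/12 = -89267/4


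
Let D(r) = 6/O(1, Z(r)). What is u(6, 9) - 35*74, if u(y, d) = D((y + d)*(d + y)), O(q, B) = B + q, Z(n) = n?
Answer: -292667/113 ≈ -2590.0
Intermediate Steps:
D(r) = 6/(1 + r) (D(r) = 6/(r + 1) = 6/(1 + r))
u(y, d) = 6/(1 + (d + y)²) (u(y, d) = 6/(1 + (y + d)*(d + y)) = 6/(1 + (d + y)*(d + y)) = 6/(1 + (d + y)²))
u(6, 9) - 35*74 = 6/(1 + 9² + 6² + 2*9*6) - 35*74 = 6/(1 + 81 + 36 + 108) - 2590 = 6/226 - 2590 = 6*(1/226) - 2590 = 3/113 - 2590 = -292667/113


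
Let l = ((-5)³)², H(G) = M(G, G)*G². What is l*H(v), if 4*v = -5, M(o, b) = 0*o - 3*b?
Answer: 5859375/64 ≈ 91553.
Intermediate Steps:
M(o, b) = -3*b (M(o, b) = 0 - 3*b = -3*b)
v = -5/4 (v = (¼)*(-5) = -5/4 ≈ -1.2500)
H(G) = -3*G³ (H(G) = (-3*G)*G² = -3*G³)
l = 15625 (l = (-125)² = 15625)
l*H(v) = 15625*(-3*(-5/4)³) = 15625*(-3*(-125/64)) = 15625*(375/64) = 5859375/64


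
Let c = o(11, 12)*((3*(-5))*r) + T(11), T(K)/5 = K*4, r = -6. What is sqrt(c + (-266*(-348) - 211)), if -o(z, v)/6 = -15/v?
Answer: 2*sqrt(23313) ≈ 305.37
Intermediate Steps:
o(z, v) = 90/v (o(z, v) = -(-90)/v = 90/v)
T(K) = 20*K (T(K) = 5*(K*4) = 5*(4*K) = 20*K)
c = 895 (c = (90/12)*((3*(-5))*(-6)) + 20*11 = (90*(1/12))*(-15*(-6)) + 220 = (15/2)*90 + 220 = 675 + 220 = 895)
sqrt(c + (-266*(-348) - 211)) = sqrt(895 + (-266*(-348) - 211)) = sqrt(895 + (92568 - 211)) = sqrt(895 + 92357) = sqrt(93252) = 2*sqrt(23313)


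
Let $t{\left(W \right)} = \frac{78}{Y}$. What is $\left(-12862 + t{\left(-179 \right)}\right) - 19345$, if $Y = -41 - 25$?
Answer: $- \frac{354290}{11} \approx -32208.0$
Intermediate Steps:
$Y = -66$
$t{\left(W \right)} = - \frac{13}{11}$ ($t{\left(W \right)} = \frac{78}{-66} = 78 \left(- \frac{1}{66}\right) = - \frac{13}{11}$)
$\left(-12862 + t{\left(-179 \right)}\right) - 19345 = \left(-12862 - \frac{13}{11}\right) - 19345 = - \frac{141495}{11} - 19345 = - \frac{354290}{11}$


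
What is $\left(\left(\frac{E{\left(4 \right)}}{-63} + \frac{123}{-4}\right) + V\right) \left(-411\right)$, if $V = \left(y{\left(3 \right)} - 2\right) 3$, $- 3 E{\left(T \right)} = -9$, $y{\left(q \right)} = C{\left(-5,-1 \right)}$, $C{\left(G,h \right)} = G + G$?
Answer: $\frac{768707}{28} \approx 27454.0$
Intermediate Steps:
$C{\left(G,h \right)} = 2 G$
$y{\left(q \right)} = -10$ ($y{\left(q \right)} = 2 \left(-5\right) = -10$)
$E{\left(T \right)} = 3$ ($E{\left(T \right)} = \left(- \frac{1}{3}\right) \left(-9\right) = 3$)
$V = -36$ ($V = \left(-10 - 2\right) 3 = \left(-12\right) 3 = -36$)
$\left(\left(\frac{E{\left(4 \right)}}{-63} + \frac{123}{-4}\right) + V\right) \left(-411\right) = \left(\left(\frac{3}{-63} + \frac{123}{-4}\right) - 36\right) \left(-411\right) = \left(\left(3 \left(- \frac{1}{63}\right) + 123 \left(- \frac{1}{4}\right)\right) - 36\right) \left(-411\right) = \left(\left(- \frac{1}{21} - \frac{123}{4}\right) - 36\right) \left(-411\right) = \left(- \frac{2587}{84} - 36\right) \left(-411\right) = \left(- \frac{5611}{84}\right) \left(-411\right) = \frac{768707}{28}$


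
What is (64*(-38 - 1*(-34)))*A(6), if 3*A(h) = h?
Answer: -512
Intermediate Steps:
A(h) = h/3
(64*(-38 - 1*(-34)))*A(6) = (64*(-38 - 1*(-34)))*((1/3)*6) = (64*(-38 + 34))*2 = (64*(-4))*2 = -256*2 = -512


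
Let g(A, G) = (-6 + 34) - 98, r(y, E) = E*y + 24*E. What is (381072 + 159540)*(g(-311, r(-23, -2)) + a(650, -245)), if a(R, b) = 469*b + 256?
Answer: -62018468028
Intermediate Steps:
r(y, E) = 24*E + E*y
a(R, b) = 256 + 469*b
g(A, G) = -70 (g(A, G) = 28 - 98 = -70)
(381072 + 159540)*(g(-311, r(-23, -2)) + a(650, -245)) = (381072 + 159540)*(-70 + (256 + 469*(-245))) = 540612*(-70 + (256 - 114905)) = 540612*(-70 - 114649) = 540612*(-114719) = -62018468028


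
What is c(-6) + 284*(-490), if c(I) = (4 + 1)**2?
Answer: -139135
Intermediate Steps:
c(I) = 25 (c(I) = 5**2 = 25)
c(-6) + 284*(-490) = 25 + 284*(-490) = 25 - 139160 = -139135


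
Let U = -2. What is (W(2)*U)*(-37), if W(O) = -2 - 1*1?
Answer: -222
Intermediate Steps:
W(O) = -3 (W(O) = -2 - 1 = -3)
(W(2)*U)*(-37) = -3*(-2)*(-37) = 6*(-37) = -222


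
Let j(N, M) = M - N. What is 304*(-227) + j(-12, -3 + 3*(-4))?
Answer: -69011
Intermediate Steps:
304*(-227) + j(-12, -3 + 3*(-4)) = 304*(-227) + ((-3 + 3*(-4)) - 1*(-12)) = -69008 + ((-3 - 12) + 12) = -69008 + (-15 + 12) = -69008 - 3 = -69011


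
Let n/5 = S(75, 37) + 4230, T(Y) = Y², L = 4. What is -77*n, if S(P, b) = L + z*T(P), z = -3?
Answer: 4866785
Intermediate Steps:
S(P, b) = 4 - 3*P²
n = -63205 (n = 5*((4 - 3*75²) + 4230) = 5*((4 - 3*5625) + 4230) = 5*((4 - 16875) + 4230) = 5*(-16871 + 4230) = 5*(-12641) = -63205)
-77*n = -77*(-63205) = 4866785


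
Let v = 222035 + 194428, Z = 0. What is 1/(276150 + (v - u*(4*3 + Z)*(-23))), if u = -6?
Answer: 1/690957 ≈ 1.4473e-6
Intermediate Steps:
v = 416463
1/(276150 + (v - u*(4*3 + Z)*(-23))) = 1/(276150 + (416463 - (-6*(4*3 + 0))*(-23))) = 1/(276150 + (416463 - (-6*(12 + 0))*(-23))) = 1/(276150 + (416463 - (-6*12)*(-23))) = 1/(276150 + (416463 - (-72)*(-23))) = 1/(276150 + (416463 - 1*1656)) = 1/(276150 + (416463 - 1656)) = 1/(276150 + 414807) = 1/690957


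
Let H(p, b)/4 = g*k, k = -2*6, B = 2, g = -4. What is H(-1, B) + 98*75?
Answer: 7542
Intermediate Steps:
k = -12
H(p, b) = 192 (H(p, b) = 4*(-4*(-12)) = 4*48 = 192)
H(-1, B) + 98*75 = 192 + 98*75 = 192 + 7350 = 7542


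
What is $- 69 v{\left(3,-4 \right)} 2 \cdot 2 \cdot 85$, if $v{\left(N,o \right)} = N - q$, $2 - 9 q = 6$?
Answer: $- \frac{242420}{3} \approx -80807.0$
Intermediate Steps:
$q = - \frac{4}{9}$ ($q = \frac{2}{9} - \frac{2}{3} = - \frac{4}{9} \approx -0.44444$)
$v{\left(N,o \right)} = \frac{4}{9} + N$ ($v{\left(N,o \right)} = N - - \frac{4}{9} = N + \frac{4}{9} = \frac{4}{9} + N$)
$- 69 v{\left(3,-4 \right)} 2 \cdot 2 \cdot 85 = - 69 \left(\frac{4}{9} + 3\right) 2 \cdot 2 \cdot 85 = - 69 \cdot \frac{31}{9} \cdot 2 \cdot 2 \cdot 85 = - 69 \cdot \frac{62}{9} \cdot 2 \cdot 85 = \left(-69\right) \frac{124}{9} \cdot 85 = \left(- \frac{2852}{3}\right) 85 = - \frac{242420}{3}$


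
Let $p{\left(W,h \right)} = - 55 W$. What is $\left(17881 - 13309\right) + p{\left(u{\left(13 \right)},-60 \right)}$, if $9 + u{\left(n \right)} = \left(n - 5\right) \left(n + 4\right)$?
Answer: $-2413$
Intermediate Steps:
$u{\left(n \right)} = -9 + \left(-5 + n\right) \left(4 + n\right)$ ($u{\left(n \right)} = -9 + \left(n - 5\right) \left(n + 4\right) = -9 + \left(-5 + n\right) \left(4 + n\right)$)
$\left(17881 - 13309\right) + p{\left(u{\left(13 \right)},-60 \right)} = \left(17881 - 13309\right) - 55 \left(-29 + 13^{2} - 13\right) = 4572 - 55 \left(-29 + 169 - 13\right) = 4572 - 6985 = -2413$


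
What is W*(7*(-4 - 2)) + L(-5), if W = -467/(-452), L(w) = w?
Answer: -10937/226 ≈ -48.394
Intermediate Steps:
W = 467/452 (W = -467*(-1/452) = 467/452 ≈ 1.0332)
W*(7*(-4 - 2)) + L(-5) = 467*(7*(-4 - 2))/452 - 5 = 467*(7*(-6))/452 - 5 = (467/452)*(-42) - 5 = -9807/226 - 5 = -10937/226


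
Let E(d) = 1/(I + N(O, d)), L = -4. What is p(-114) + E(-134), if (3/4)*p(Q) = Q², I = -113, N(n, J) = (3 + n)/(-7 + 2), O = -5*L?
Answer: 10188859/588 ≈ 17328.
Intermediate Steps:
O = 20 (O = -5*(-4) = 20)
N(n, J) = -⅗ - n/5 (N(n, J) = (3 + n)/(-5) = (3 + n)*(-⅕) = -⅗ - n/5)
E(d) = -5/588 (E(d) = 1/(-113 + (-⅗ - ⅕*20)) = 1/(-113 + (-⅗ - 4)) = 1/(-113 - 23/5) = 1/(-588/5) = -5/588)
p(Q) = 4*Q²/3
p(-114) + E(-134) = (4/3)*(-114)² - 5/588 = (4/3)*12996 - 5/588 = 17328 - 5/588 = 10188859/588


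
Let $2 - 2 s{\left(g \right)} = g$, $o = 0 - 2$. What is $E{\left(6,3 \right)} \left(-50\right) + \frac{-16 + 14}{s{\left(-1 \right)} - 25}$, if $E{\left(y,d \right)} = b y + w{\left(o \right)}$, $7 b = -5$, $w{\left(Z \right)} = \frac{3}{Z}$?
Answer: $\frac{95203}{329} \approx 289.37$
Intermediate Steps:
$o = -2$
$b = - \frac{5}{7}$ ($b = \frac{1}{7} \left(-5\right) = - \frac{5}{7} \approx -0.71429$)
$s{\left(g \right)} = 1 - \frac{g}{2}$
$E{\left(y,d \right)} = - \frac{3}{2} - \frac{5 y}{7}$ ($E{\left(y,d \right)} = - \frac{5 y}{7} + \frac{3}{-2} = - \frac{5 y}{7} + 3 \left(- \frac{1}{2}\right) = - \frac{5 y}{7} - \frac{3}{2} = - \frac{3}{2} - \frac{5 y}{7}$)
$E{\left(6,3 \right)} \left(-50\right) + \frac{-16 + 14}{s{\left(-1 \right)} - 25} = \left(- \frac{3}{2} - \frac{30}{7}\right) \left(-50\right) + \frac{-16 + 14}{\left(1 - - \frac{1}{2}\right) - 25} = \left(- \frac{3}{2} - \frac{30}{7}\right) \left(-50\right) - \frac{2}{\left(1 + \frac{1}{2}\right) - 25} = \left(- \frac{81}{14}\right) \left(-50\right) - \frac{2}{\frac{3}{2} - 25} = \frac{2025}{7} - \frac{2}{- \frac{47}{2}} = \frac{2025}{7} - - \frac{4}{47} = \frac{2025}{7} + \frac{4}{47} = \frac{95203}{329}$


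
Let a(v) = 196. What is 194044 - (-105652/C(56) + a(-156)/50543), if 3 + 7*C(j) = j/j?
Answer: -8882325930/50543 ≈ -1.7574e+5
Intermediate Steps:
C(j) = -2/7 (C(j) = -3/7 + (j/j)/7 = -3/7 + (1/7)*1 = -3/7 + 1/7 = -2/7)
194044 - (-105652/C(56) + a(-156)/50543) = 194044 - (-105652/(-2/7) + 196/50543) = 194044 - (-105652*(-7/2) + 196*(1/50543)) = 194044 - (369782 + 196/50543) = 194044 - 1*18689891822/50543 = 194044 - 18689891822/50543 = -8882325930/50543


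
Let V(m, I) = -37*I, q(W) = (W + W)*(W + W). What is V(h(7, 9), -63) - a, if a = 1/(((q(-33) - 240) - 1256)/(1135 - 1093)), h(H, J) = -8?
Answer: 3333309/1430 ≈ 2331.0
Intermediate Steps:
q(W) = 4*W² (q(W) = (2*W)*(2*W) = 4*W²)
a = 21/1430 (a = 1/(((4*(-33)² - 240) - 1256)/(1135 - 1093)) = 1/(((4*1089 - 240) - 1256)/42) = 1/(((4356 - 240) - 1256)*(1/42)) = 1/((4116 - 1256)*(1/42)) = 1/(2860*(1/42)) = 1/(1430/21) = 21/1430 ≈ 0.014685)
V(h(7, 9), -63) - a = -37*(-63) - 1*21/1430 = 2331 - 21/1430 = 3333309/1430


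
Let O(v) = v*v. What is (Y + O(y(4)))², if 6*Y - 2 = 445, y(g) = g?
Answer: 32761/4 ≈ 8190.3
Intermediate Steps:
O(v) = v²
Y = 149/2 (Y = ⅓ + (⅙)*445 = ⅓ + 445/6 = 149/2 ≈ 74.500)
(Y + O(y(4)))² = (149/2 + 4²)² = (149/2 + 16)² = (181/2)² = 32761/4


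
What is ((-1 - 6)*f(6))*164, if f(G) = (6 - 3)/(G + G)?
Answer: -287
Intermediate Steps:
f(G) = 3/(2*G) (f(G) = 3/((2*G)) = 3*(1/(2*G)) = 3/(2*G))
((-1 - 6)*f(6))*164 = ((-1 - 6)*((3/2)/6))*164 = -21/(2*6)*164 = -7*¼*164 = -7/4*164 = -287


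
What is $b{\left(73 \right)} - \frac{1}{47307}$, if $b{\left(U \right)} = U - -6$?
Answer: $\frac{3737252}{47307} \approx 79.0$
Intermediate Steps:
$b{\left(U \right)} = 6 + U$ ($b{\left(U \right)} = U + 6 = 6 + U$)
$b{\left(73 \right)} - \frac{1}{47307} = \left(6 + 73\right) - \frac{1}{47307} = 79 - \frac{1}{47307} = \frac{3737252}{47307}$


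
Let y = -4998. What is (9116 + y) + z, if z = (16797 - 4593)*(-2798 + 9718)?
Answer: 84455798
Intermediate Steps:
z = 84451680 (z = 12204*6920 = 84451680)
(9116 + y) + z = (9116 - 4998) + 84451680 = 4118 + 84451680 = 84455798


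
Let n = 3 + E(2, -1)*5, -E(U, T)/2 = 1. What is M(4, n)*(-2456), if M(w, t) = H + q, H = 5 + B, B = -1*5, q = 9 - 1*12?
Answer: 7368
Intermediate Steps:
q = -3 (q = 9 - 12 = -3)
E(U, T) = -2 (E(U, T) = -2*1 = -2)
B = -5
n = -7 (n = 3 - 2*5 = 3 - 10 = -7)
H = 0 (H = 5 - 5 = 0)
M(w, t) = -3 (M(w, t) = 0 - 3 = -3)
M(4, n)*(-2456) = -3*(-2456) = 7368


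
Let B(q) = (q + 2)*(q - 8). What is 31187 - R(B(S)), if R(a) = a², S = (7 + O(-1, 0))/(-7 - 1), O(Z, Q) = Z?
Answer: 7953247/256 ≈ 31067.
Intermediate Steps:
S = -¾ (S = (7 - 1)/(-7 - 1) = 6/(-8) = 6*(-⅛) = -¾ ≈ -0.75000)
B(q) = (-8 + q)*(2 + q) (B(q) = (2 + q)*(-8 + q) = (-8 + q)*(2 + q))
31187 - R(B(S)) = 31187 - (-16 + (-¾)² - 6*(-¾))² = 31187 - (-16 + 9/16 + 9/2)² = 31187 - (-175/16)² = 31187 - 1*30625/256 = 31187 - 30625/256 = 7953247/256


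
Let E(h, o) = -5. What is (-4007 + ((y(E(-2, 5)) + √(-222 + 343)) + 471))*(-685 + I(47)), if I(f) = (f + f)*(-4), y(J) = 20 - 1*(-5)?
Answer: 3713500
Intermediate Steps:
y(J) = 25 (y(J) = 20 + 5 = 25)
I(f) = -8*f (I(f) = (2*f)*(-4) = -8*f)
(-4007 + ((y(E(-2, 5)) + √(-222 + 343)) + 471))*(-685 + I(47)) = (-4007 + ((25 + √(-222 + 343)) + 471))*(-685 - 8*47) = (-4007 + ((25 + √121) + 471))*(-685 - 376) = (-4007 + ((25 + 11) + 471))*(-1061) = (-4007 + (36 + 471))*(-1061) = (-4007 + 507)*(-1061) = -3500*(-1061) = 3713500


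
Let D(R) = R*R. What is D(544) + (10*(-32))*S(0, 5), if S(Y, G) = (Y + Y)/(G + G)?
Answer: 295936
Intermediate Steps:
D(R) = R**2
S(Y, G) = Y/G (S(Y, G) = (2*Y)/((2*G)) = (2*Y)*(1/(2*G)) = Y/G)
D(544) + (10*(-32))*S(0, 5) = 544**2 + (10*(-32))*(0/5) = 295936 - 0/5 = 295936 - 320*0 = 295936 + 0 = 295936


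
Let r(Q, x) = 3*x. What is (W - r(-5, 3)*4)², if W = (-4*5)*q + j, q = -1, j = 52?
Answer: 1296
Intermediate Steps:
W = 72 (W = -4*5*(-1) + 52 = -20*(-1) + 52 = 20 + 52 = 72)
(W - r(-5, 3)*4)² = (72 - 3*3*4)² = (72 - 1*9*4)² = (72 - 9*4)² = (72 - 36)² = 36² = 1296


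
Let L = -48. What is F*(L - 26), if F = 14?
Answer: -1036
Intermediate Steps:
F*(L - 26) = 14*(-48 - 26) = 14*(-74) = -1036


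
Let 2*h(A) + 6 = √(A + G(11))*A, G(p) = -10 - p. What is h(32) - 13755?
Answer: -13758 + 16*√11 ≈ -13705.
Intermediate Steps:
h(A) = -3 + A*√(-21 + A)/2 (h(A) = -3 + (√(A + (-10 - 1*11))*A)/2 = -3 + (√(A + (-10 - 11))*A)/2 = -3 + (√(A - 21)*A)/2 = -3 + (√(-21 + A)*A)/2 = -3 + (A*√(-21 + A))/2 = -3 + A*√(-21 + A)/2)
h(32) - 13755 = (-3 + (½)*32*√(-21 + 32)) - 13755 = (-3 + (½)*32*√11) - 13755 = (-3 + 16*√11) - 13755 = -13758 + 16*√11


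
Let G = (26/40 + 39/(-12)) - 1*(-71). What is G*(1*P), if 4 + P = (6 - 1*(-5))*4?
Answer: 2736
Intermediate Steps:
G = 342/5 (G = (26*(1/40) + 39*(-1/12)) + 71 = (13/20 - 13/4) + 71 = -13/5 + 71 = 342/5 ≈ 68.400)
P = 40 (P = -4 + (6 - 1*(-5))*4 = -4 + (6 + 5)*4 = -4 + 11*4 = -4 + 44 = 40)
G*(1*P) = 342*(1*40)/5 = (342/5)*40 = 2736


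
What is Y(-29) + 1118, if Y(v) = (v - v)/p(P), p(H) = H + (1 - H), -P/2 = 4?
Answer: 1118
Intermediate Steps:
P = -8 (P = -2*4 = -8)
p(H) = 1
Y(v) = 0 (Y(v) = (v - v)/1 = 0*1 = 0)
Y(-29) + 1118 = 0 + 1118 = 1118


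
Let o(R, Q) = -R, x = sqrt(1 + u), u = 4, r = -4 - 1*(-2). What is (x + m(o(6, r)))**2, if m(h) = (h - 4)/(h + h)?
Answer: 205/36 + 5*sqrt(5)/3 ≈ 9.4212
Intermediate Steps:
r = -2 (r = -4 + 2 = -2)
x = sqrt(5) (x = sqrt(1 + 4) = sqrt(5) ≈ 2.2361)
m(h) = (-4 + h)/(2*h) (m(h) = (-4 + h)/((2*h)) = (-4 + h)*(1/(2*h)) = (-4 + h)/(2*h))
(x + m(o(6, r)))**2 = (sqrt(5) + (-4 - 1*6)/(2*((-1*6))))**2 = (sqrt(5) + (1/2)*(-4 - 6)/(-6))**2 = (sqrt(5) + (1/2)*(-1/6)*(-10))**2 = (sqrt(5) + 5/6)**2 = (5/6 + sqrt(5))**2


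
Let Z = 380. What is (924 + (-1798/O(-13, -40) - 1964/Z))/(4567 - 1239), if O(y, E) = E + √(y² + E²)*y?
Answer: 25949511929/94013653760 + 899*√1769/38062208 ≈ 0.27701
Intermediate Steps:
O(y, E) = E + y*√(E² + y²) (O(y, E) = E + √(E² + y²)*y = E + y*√(E² + y²))
(924 + (-1798/O(-13, -40) - 1964/Z))/(4567 - 1239) = (924 + (-1798/(-40 - 13*√((-40)² + (-13)²)) - 1964/380))/(4567 - 1239) = (924 + (-1798/(-40 - 13*√(1600 + 169)) - 1964*1/380))/3328 = (924 + (-1798/(-40 - 13*√1769) - 491/95))*(1/3328) = (924 + (-491/95 - 1798/(-40 - 13*√1769)))*(1/3328) = (87289/95 - 1798/(-40 - 13*√1769))*(1/3328) = 87289/316160 - 899/(1664*(-40 - 13*√1769))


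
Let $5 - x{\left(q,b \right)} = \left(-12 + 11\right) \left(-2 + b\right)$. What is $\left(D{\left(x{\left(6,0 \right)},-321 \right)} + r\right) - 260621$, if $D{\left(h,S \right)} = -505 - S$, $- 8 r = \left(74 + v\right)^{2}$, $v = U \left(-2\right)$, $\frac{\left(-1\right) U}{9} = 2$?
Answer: $- \frac{524635}{2} \approx -2.6232 \cdot 10^{5}$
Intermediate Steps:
$U = -18$ ($U = \left(-9\right) 2 = -18$)
$v = 36$ ($v = \left(-18\right) \left(-2\right) = 36$)
$x{\left(q,b \right)} = 3 + b$ ($x{\left(q,b \right)} = 5 - \left(-12 + 11\right) \left(-2 + b\right) = 5 - - (-2 + b) = 5 - \left(2 - b\right) = 5 + \left(-2 + b\right) = 3 + b$)
$r = - \frac{3025}{2}$ ($r = - \frac{\left(74 + 36\right)^{2}}{8} = - \frac{110^{2}}{8} = \left(- \frac{1}{8}\right) 12100 = - \frac{3025}{2} \approx -1512.5$)
$\left(D{\left(x{\left(6,0 \right)},-321 \right)} + r\right) - 260621 = \left(\left(-505 - -321\right) - \frac{3025}{2}\right) - 260621 = \left(\left(-505 + 321\right) - \frac{3025}{2}\right) - 260621 = \left(-184 - \frac{3025}{2}\right) - 260621 = - \frac{3393}{2} - 260621 = - \frac{524635}{2}$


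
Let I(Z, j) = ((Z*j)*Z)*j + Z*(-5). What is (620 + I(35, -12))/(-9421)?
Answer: -176845/9421 ≈ -18.771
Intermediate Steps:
I(Z, j) = -5*Z + Z**2*j**2 (I(Z, j) = (j*Z**2)*j - 5*Z = Z**2*j**2 - 5*Z = -5*Z + Z**2*j**2)
(620 + I(35, -12))/(-9421) = (620 + 35*(-5 + 35*(-12)**2))/(-9421) = (620 + 35*(-5 + 35*144))*(-1/9421) = (620 + 35*(-5 + 5040))*(-1/9421) = (620 + 35*5035)*(-1/9421) = (620 + 176225)*(-1/9421) = 176845*(-1/9421) = -176845/9421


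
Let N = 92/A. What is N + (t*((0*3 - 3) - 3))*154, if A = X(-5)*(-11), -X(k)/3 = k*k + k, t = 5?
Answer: -762277/165 ≈ -4619.9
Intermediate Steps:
X(k) = -3*k - 3*k**2 (X(k) = -3*(k*k + k) = -3*(k**2 + k) = -3*(k + k**2) = -3*k - 3*k**2)
A = 660 (A = -3*(-5)*(1 - 5)*(-11) = -3*(-5)*(-4)*(-11) = -60*(-11) = 660)
N = 23/165 (N = 92/660 = 92*(1/660) = 23/165 ≈ 0.13939)
N + (t*((0*3 - 3) - 3))*154 = 23/165 + (5*((0*3 - 3) - 3))*154 = 23/165 + (5*((0 - 3) - 3))*154 = 23/165 + (5*(-3 - 3))*154 = 23/165 + (5*(-6))*154 = 23/165 - 30*154 = 23/165 - 4620 = -762277/165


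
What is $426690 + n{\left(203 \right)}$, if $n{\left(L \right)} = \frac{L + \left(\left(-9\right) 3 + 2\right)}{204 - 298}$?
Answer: $\frac{20054341}{47} \approx 4.2669 \cdot 10^{5}$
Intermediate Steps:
$n{\left(L \right)} = \frac{25}{94} - \frac{L}{94}$ ($n{\left(L \right)} = \frac{L + \left(-27 + 2\right)}{-94} = \left(L - 25\right) \left(- \frac{1}{94}\right) = \left(-25 + L\right) \left(- \frac{1}{94}\right) = \frac{25}{94} - \frac{L}{94}$)
$426690 + n{\left(203 \right)} = 426690 + \left(\frac{25}{94} - \frac{203}{94}\right) = 426690 - \frac{89}{47} = \frac{20054341}{47}$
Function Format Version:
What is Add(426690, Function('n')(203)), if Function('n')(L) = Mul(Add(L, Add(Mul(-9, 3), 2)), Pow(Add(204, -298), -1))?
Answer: Rational(20054341, 47) ≈ 4.2669e+5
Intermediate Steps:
Function('n')(L) = Add(Rational(25, 94), Mul(Rational(-1, 94), L)) (Function('n')(L) = Mul(Add(L, Add(-27, 2)), Pow(-94, -1)) = Mul(Add(L, -25), Rational(-1, 94)) = Mul(Add(-25, L), Rational(-1, 94)) = Add(Rational(25, 94), Mul(Rational(-1, 94), L)))
Add(426690, Function('n')(203)) = Add(426690, Add(Rational(25, 94), Mul(Rational(-1, 94), 203))) = Add(426690, Add(Rational(25, 94), Rational(-203, 94))) = Add(426690, Rational(-89, 47)) = Rational(20054341, 47)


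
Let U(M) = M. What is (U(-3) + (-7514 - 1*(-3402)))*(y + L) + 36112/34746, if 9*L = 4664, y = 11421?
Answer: -2560601174977/52119 ≈ -4.9130e+7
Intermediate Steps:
L = 4664/9 (L = (⅑)*4664 = 4664/9 ≈ 518.22)
(U(-3) + (-7514 - 1*(-3402)))*(y + L) + 36112/34746 = (-3 + (-7514 - 1*(-3402)))*(11421 + 4664/9) + 36112/34746 = (-3 + (-7514 + 3402))*(107453/9) + 36112*(1/34746) = (-3 - 4112)*(107453/9) + 18056/17373 = -4115*107453/9 + 18056/17373 = -442169095/9 + 18056/17373 = -2560601174977/52119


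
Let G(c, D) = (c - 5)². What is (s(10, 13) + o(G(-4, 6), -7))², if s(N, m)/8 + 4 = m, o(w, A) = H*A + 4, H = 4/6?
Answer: 45796/9 ≈ 5088.4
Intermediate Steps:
G(c, D) = (-5 + c)²
H = ⅔ (H = 4*(⅙) = ⅔ ≈ 0.66667)
o(w, A) = 4 + 2*A/3 (o(w, A) = 2*A/3 + 4 = 4 + 2*A/3)
s(N, m) = -32 + 8*m
(s(10, 13) + o(G(-4, 6), -7))² = ((-32 + 8*13) + (4 + (⅔)*(-7)))² = ((-32 + 104) + (4 - 14/3))² = (72 - ⅔)² = (214/3)² = 45796/9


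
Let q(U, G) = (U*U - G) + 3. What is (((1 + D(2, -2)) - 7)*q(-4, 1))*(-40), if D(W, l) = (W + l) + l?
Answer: 5760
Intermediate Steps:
D(W, l) = W + 2*l
q(U, G) = 3 + U**2 - G (q(U, G) = (U**2 - G) + 3 = 3 + U**2 - G)
(((1 + D(2, -2)) - 7)*q(-4, 1))*(-40) = (((1 + (2 + 2*(-2))) - 7)*(3 + (-4)**2 - 1*1))*(-40) = (((1 + (2 - 4)) - 7)*(3 + 16 - 1))*(-40) = (((1 - 2) - 7)*18)*(-40) = ((-1 - 7)*18)*(-40) = -8*18*(-40) = -144*(-40) = 5760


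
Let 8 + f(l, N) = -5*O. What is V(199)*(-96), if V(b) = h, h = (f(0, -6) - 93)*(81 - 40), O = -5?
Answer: 299136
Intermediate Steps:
f(l, N) = 17 (f(l, N) = -8 - 5*(-5) = -8 + 25 = 17)
h = -3116 (h = (17 - 93)*(81 - 40) = -76*41 = -3116)
V(b) = -3116
V(199)*(-96) = -3116*(-96) = 299136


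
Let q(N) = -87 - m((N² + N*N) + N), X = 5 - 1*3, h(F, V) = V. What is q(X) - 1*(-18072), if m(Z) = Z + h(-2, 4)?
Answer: 17971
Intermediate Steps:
X = 2 (X = 5 - 3 = 2)
m(Z) = 4 + Z (m(Z) = Z + 4 = 4 + Z)
q(N) = -91 - N - 2*N² (q(N) = -87 - (4 + ((N² + N*N) + N)) = -87 - (4 + ((N² + N²) + N)) = -87 - (4 + (2*N² + N)) = -87 - (4 + (N + 2*N²)) = -87 - (4 + N + 2*N²) = -87 + (-4 - N - 2*N²) = -91 - N - 2*N²)
q(X) - 1*(-18072) = (-91 - 1*2*(1 + 2*2)) - 1*(-18072) = (-91 - 1*2*(1 + 4)) + 18072 = (-91 - 1*2*5) + 18072 = (-91 - 10) + 18072 = -101 + 18072 = 17971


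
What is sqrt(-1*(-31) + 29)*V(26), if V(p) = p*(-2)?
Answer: -104*sqrt(15) ≈ -402.79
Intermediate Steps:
V(p) = -2*p
sqrt(-1*(-31) + 29)*V(26) = sqrt(-1*(-31) + 29)*(-2*26) = sqrt(31 + 29)*(-52) = sqrt(60)*(-52) = (2*sqrt(15))*(-52) = -104*sqrt(15)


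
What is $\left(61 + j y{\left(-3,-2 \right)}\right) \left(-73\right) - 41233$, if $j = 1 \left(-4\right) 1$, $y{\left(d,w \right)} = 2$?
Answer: $-45102$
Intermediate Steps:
$j = -4$ ($j = \left(-4\right) 1 = -4$)
$\left(61 + j y{\left(-3,-2 \right)}\right) \left(-73\right) - 41233 = \left(61 - 8\right) \left(-73\right) - 41233 = 53 \left(-73\right) - 41233 = -3869 - 41233 = -45102$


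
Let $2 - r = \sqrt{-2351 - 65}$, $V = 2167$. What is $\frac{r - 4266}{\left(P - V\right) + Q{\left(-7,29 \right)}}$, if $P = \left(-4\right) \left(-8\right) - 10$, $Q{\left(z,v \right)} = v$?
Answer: $\frac{1066}{529} + \frac{i \sqrt{151}}{529} \approx 2.0151 + 0.023229 i$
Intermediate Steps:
$P = 22$ ($P = 32 - 10 = 22$)
$r = 2 - 4 i \sqrt{151}$ ($r = 2 - \sqrt{-2351 - 65} = 2 - \sqrt{-2416} = 2 - 4 i \sqrt{151} \approx 2.0 - 49.153 i$)
$\frac{r - 4266}{\left(P - V\right) + Q{\left(-7,29 \right)}} = \frac{\left(2 - 4 i \sqrt{151}\right) - 4266}{\left(22 - 2167\right) + 29} = \frac{-4264 - 4 i \sqrt{151}}{\left(22 - 2167\right) + 29} = \frac{-4264 - 4 i \sqrt{151}}{-2145 + 29} = \frac{-4264 - 4 i \sqrt{151}}{-2116} = \left(-4264 - 4 i \sqrt{151}\right) \left(- \frac{1}{2116}\right) = \frac{1066}{529} + \frac{i \sqrt{151}}{529}$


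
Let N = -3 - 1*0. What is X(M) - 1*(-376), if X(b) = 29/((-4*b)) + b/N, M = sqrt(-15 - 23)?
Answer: 376 - 65*I*sqrt(38)/456 ≈ 376.0 - 0.8787*I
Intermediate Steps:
N = -3 (N = -3 + 0 = -3)
M = I*sqrt(38) (M = sqrt(-38) = I*sqrt(38) ≈ 6.1644*I)
X(b) = -29/(4*b) - b/3 (X(b) = 29/((-4*b)) + b/(-3) = 29*(-1/(4*b)) + b*(-1/3) = -29/(4*b) - b/3)
X(M) - 1*(-376) = (-29*(-I*sqrt(38)/38)/4 - I*sqrt(38)/3) - 1*(-376) = (-(-29)*I*sqrt(38)/152 - I*sqrt(38)/3) + 376 = (29*I*sqrt(38)/152 - I*sqrt(38)/3) + 376 = -65*I*sqrt(38)/456 + 376 = 376 - 65*I*sqrt(38)/456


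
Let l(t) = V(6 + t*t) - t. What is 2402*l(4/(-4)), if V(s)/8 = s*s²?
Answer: 6593490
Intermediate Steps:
V(s) = 8*s³ (V(s) = 8*(s*s²) = 8*s³)
l(t) = -t + 8*(6 + t²)³ (l(t) = 8*(6 + t*t)³ - t = 8*(6 + t²)³ - t = -t + 8*(6 + t²)³)
2402*l(4/(-4)) = 2402*(-4/(-4) + 8*(6 + (4/(-4))²)³) = 2402*(-4*(-1)/4 + 8*(6 + (4*(-¼))²)³) = 2402*(-1*(-1) + 8*(6 + (-1)²)³) = 2402*(1 + 8*(6 + 1)³) = 2402*(1 + 8*7³) = 2402*(1 + 8*343) = 2402*(1 + 2744) = 2402*2745 = 6593490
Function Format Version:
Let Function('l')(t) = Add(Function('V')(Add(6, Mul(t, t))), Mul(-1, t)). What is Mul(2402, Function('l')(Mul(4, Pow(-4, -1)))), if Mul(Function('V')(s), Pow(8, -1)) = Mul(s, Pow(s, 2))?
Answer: 6593490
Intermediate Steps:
Function('V')(s) = Mul(8, Pow(s, 3)) (Function('V')(s) = Mul(8, Mul(s, Pow(s, 2))) = Mul(8, Pow(s, 3)))
Function('l')(t) = Add(Mul(-1, t), Mul(8, Pow(Add(6, Pow(t, 2)), 3))) (Function('l')(t) = Add(Mul(8, Pow(Add(6, Mul(t, t)), 3)), Mul(-1, t)) = Add(Mul(8, Pow(Add(6, Pow(t, 2)), 3)), Mul(-1, t)) = Add(Mul(-1, t), Mul(8, Pow(Add(6, Pow(t, 2)), 3))))
Mul(2402, Function('l')(Mul(4, Pow(-4, -1)))) = Mul(2402, Add(Mul(-1, Mul(4, Pow(-4, -1))), Mul(8, Pow(Add(6, Pow(Mul(4, Pow(-4, -1)), 2)), 3)))) = Mul(2402, Add(Mul(-1, Mul(4, Rational(-1, 4))), Mul(8, Pow(Add(6, Pow(Mul(4, Rational(-1, 4)), 2)), 3)))) = Mul(2402, Add(Mul(-1, -1), Mul(8, Pow(Add(6, Pow(-1, 2)), 3)))) = Mul(2402, Add(1, Mul(8, Pow(Add(6, 1), 3)))) = Mul(2402, Add(1, Mul(8, Pow(7, 3)))) = Mul(2402, Add(1, Mul(8, 343))) = Mul(2402, Add(1, 2744)) = Mul(2402, 2745) = 6593490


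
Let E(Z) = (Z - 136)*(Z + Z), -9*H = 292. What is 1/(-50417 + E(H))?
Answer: -81/3198433 ≈ -2.5325e-5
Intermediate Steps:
H = -292/9 (H = -1/9*292 = -292/9 ≈ -32.444)
E(Z) = 2*Z*(-136 + Z) (E(Z) = (-136 + Z)*(2*Z) = 2*Z*(-136 + Z))
1/(-50417 + E(H)) = 1/(-50417 + 2*(-292/9)*(-136 - 292/9)) = 1/(-50417 + 2*(-292/9)*(-1516/9)) = 1/(-50417 + 885344/81) = 1/(-3198433/81) = -81/3198433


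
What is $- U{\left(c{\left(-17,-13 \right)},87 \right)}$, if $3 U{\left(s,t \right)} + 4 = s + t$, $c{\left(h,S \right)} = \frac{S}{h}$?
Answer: $- \frac{1424}{51} \approx -27.922$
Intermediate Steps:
$U{\left(s,t \right)} = - \frac{4}{3} + \frac{s}{3} + \frac{t}{3}$ ($U{\left(s,t \right)} = - \frac{4}{3} + \frac{s + t}{3} = - \frac{4}{3} + \left(\frac{s}{3} + \frac{t}{3}\right) = - \frac{4}{3} + \frac{s}{3} + \frac{t}{3}$)
$- U{\left(c{\left(-17,-13 \right)},87 \right)} = - (- \frac{4}{3} + \frac{\left(-13\right) \frac{1}{-17}}{3} + \frac{1}{3} \cdot 87) = - (- \frac{4}{3} + \frac{\left(-13\right) \left(- \frac{1}{17}\right)}{3} + 29) = - (- \frac{4}{3} + \frac{1}{3} \cdot \frac{13}{17} + 29) = - (- \frac{4}{3} + \frac{13}{51} + 29) = \left(-1\right) \frac{1424}{51} = - \frac{1424}{51}$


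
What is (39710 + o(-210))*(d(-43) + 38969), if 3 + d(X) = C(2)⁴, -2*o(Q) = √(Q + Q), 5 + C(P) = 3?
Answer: 1547975220 - 38982*I*√105 ≈ 1.548e+9 - 3.9945e+5*I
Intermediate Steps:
C(P) = -2 (C(P) = -5 + 3 = -2)
o(Q) = -√2*√Q/2 (o(Q) = -√(Q + Q)/2 = -√2*√Q/2)
d(X) = 13 (d(X) = -3 + (-2)⁴ = -3 + 16 = 13)
(39710 + o(-210))*(d(-43) + 38969) = (39710 - √2*√(-210)/2)*(13 + 38969) = (39710 - √2*I*√210/2)*38982 = (39710 - I*√105)*38982 = 1547975220 - 38982*I*√105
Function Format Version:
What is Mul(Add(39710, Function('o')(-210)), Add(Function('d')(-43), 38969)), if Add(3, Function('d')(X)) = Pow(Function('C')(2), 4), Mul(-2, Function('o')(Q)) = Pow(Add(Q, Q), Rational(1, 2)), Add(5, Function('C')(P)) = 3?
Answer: Add(1547975220, Mul(-38982, I, Pow(105, Rational(1, 2)))) ≈ Add(1.5480e+9, Mul(-3.9945e+5, I))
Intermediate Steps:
Function('C')(P) = -2 (Function('C')(P) = Add(-5, 3) = -2)
Function('o')(Q) = Mul(Rational(-1, 2), Pow(2, Rational(1, 2)), Pow(Q, Rational(1, 2))) (Function('o')(Q) = Mul(Rational(-1, 2), Pow(Add(Q, Q), Rational(1, 2))) = Mul(Rational(-1, 2), Pow(Mul(2, Q), Rational(1, 2))) = Mul(Rational(-1, 2), Mul(Pow(2, Rational(1, 2)), Pow(Q, Rational(1, 2)))) = Mul(Rational(-1, 2), Pow(2, Rational(1, 2)), Pow(Q, Rational(1, 2))))
Function('d')(X) = 13 (Function('d')(X) = Add(-3, Pow(-2, 4)) = Add(-3, 16) = 13)
Mul(Add(39710, Function('o')(-210)), Add(Function('d')(-43), 38969)) = Mul(Add(39710, Mul(Rational(-1, 2), Pow(2, Rational(1, 2)), Pow(-210, Rational(1, 2)))), Add(13, 38969)) = Mul(Add(39710, Mul(Rational(-1, 2), Pow(2, Rational(1, 2)), Mul(I, Pow(210, Rational(1, 2))))), 38982) = Mul(Add(39710, Mul(-1, I, Pow(105, Rational(1, 2)))), 38982) = Add(1547975220, Mul(-38982, I, Pow(105, Rational(1, 2))))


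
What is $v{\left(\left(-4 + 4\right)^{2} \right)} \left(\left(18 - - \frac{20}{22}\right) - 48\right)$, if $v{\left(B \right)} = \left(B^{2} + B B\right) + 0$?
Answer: $0$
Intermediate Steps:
$v{\left(B \right)} = 2 B^{2}$ ($v{\left(B \right)} = \left(B^{2} + B^{2}\right) + 0 = 2 B^{2} + 0 = 2 B^{2}$)
$v{\left(\left(-4 + 4\right)^{2} \right)} \left(\left(18 - - \frac{20}{22}\right) - 48\right) = 2 \left(\left(-4 + 4\right)^{2}\right)^{2} \left(\left(18 - - \frac{20}{22}\right) - 48\right) = 2 \left(0^{2}\right)^{2} \left(\left(18 - \left(-20\right) \frac{1}{22}\right) - 48\right) = 2 \cdot 0^{2} \left(\left(18 - - \frac{10}{11}\right) - 48\right) = 2 \cdot 0 \left(\left(18 + \frac{10}{11}\right) - 48\right) = 0 \left(\frac{208}{11} - 48\right) = 0 \left(- \frac{320}{11}\right) = 0$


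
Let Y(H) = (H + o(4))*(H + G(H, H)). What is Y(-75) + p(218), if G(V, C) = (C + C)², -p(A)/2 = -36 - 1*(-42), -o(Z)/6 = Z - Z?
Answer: -1681887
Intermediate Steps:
o(Z) = 0 (o(Z) = -6*(Z - Z) = -6*0 = 0)
p(A) = -12 (p(A) = -2*(-36 - 1*(-42)) = -2*(-36 + 42) = -2*6 = -12)
G(V, C) = 4*C² (G(V, C) = (2*C)² = 4*C²)
Y(H) = H*(H + 4*H²) (Y(H) = (H + 0)*(H + 4*H²) = H*(H + 4*H²))
Y(-75) + p(218) = (-75)²*(1 + 4*(-75)) - 12 = 5625*(1 - 300) - 12 = 5625*(-299) - 12 = -1681875 - 12 = -1681887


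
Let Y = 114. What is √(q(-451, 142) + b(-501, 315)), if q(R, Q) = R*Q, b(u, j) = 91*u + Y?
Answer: I*√109519 ≈ 330.94*I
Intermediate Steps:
b(u, j) = 114 + 91*u (b(u, j) = 91*u + 114 = 114 + 91*u)
q(R, Q) = Q*R
√(q(-451, 142) + b(-501, 315)) = √(142*(-451) + (114 + 91*(-501))) = √(-64042 + (114 - 45591)) = √(-64042 - 45477) = √(-109519) = I*√109519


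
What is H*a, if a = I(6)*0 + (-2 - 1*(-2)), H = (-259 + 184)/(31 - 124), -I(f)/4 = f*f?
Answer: 0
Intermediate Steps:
I(f) = -4*f**2 (I(f) = -4*f*f = -4*f**2)
H = 25/31 (H = -75/(-93) = -75*(-1/93) = 25/31 ≈ 0.80645)
a = 0 (a = -4*6**2*0 + (-2 - 1*(-2)) = -4*36*0 + (-2 + 2) = -144*0 + 0 = 0 + 0 = 0)
H*a = (25/31)*0 = 0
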